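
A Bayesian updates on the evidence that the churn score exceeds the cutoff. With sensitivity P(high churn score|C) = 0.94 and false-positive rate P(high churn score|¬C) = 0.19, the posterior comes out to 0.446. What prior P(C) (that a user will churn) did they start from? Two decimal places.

P(C) = 0.14

Bayes' rule in odds form gives O(C|E) = O(C)·[P(E|C)/P(E|¬C)], hence O(C) = O(C|E)/LR.
Posterior odds = 0.446/(1−0.446) = 0.8051. LR = 0.94/0.19 = 4.9474.
Prior odds = 0.8051/4.9474 = 0.1627, so P(C) = 0.1627/(1+0.1627) ≈ 0.14.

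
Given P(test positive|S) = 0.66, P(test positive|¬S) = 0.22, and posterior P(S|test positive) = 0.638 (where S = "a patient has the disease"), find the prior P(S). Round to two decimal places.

P(S) = 0.37

Bayes' rule in odds form gives O(S|E) = O(S)·[P(E|S)/P(E|¬S)], hence O(S) = O(S|E)/LR.
Posterior odds = 0.638/(1−0.638) = 1.7624. LR = 0.66/0.22 = 3.0000.
Prior odds = 1.7624/3.0000 = 0.5875, so P(S) = 0.5875/(1+0.5875) ≈ 0.37.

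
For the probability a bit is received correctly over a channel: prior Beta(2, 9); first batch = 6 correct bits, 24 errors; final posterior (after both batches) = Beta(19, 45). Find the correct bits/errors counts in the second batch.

11 correct bits and 12 errors

Because Beta–binomial updating is additive in the counts, the combined data contributed (α_post−α_prior, β_post−β_prior) successes and failures.
Total across both batches: 19−2=17 correct bits, 45−9=36 errors.
Subtract the first batch: 17−6=11 correct bits and 36−24=12 errors.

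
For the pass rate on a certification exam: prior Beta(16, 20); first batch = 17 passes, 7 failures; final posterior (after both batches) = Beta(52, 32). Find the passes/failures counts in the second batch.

19 passes and 5 failures

Because Beta–binomial updating is additive in the counts, the combined data contributed (α_post−α_prior, β_post−β_prior) successes and failures.
Total across both batches: 52−16=36 passes, 32−20=12 failures.
Subtract the first batch: 36−17=19 passes and 12−7=5 failures.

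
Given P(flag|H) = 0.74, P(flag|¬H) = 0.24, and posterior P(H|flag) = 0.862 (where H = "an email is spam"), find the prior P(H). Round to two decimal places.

P(H) = 0.67

Bayes' rule in odds form gives O(H|E) = O(H)·[P(E|H)/P(E|¬H)], hence O(H) = O(H|E)/LR.
Posterior odds = 0.862/(1−0.862) = 6.2464. LR = 0.74/0.24 = 3.0833.
Prior odds = 6.2464/3.0833 = 2.0259, so P(H) = 2.0259/(1+2.0259) ≈ 0.67.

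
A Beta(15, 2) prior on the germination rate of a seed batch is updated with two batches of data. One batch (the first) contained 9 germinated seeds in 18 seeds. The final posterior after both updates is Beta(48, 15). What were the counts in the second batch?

Because Beta–binomial updating is additive in the counts, the combined data contributed (α_post−α_prior, β_post−β_prior) successes and failures.
Total across both batches: 48−15=33 germinated seeds, 15−2=13 non-germinating seeds.
Subtract the first batch: 33−9=24 germinated seeds and 13−9=4 non-germinating seeds.

24 germinated seeds and 4 non-germinating seeds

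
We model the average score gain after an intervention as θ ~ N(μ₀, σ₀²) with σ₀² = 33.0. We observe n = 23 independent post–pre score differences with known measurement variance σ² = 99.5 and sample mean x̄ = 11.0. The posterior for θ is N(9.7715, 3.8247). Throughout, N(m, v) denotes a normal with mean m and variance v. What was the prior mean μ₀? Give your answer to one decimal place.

The posterior mean is a precision-weighted average: μ_n = (τ₀μ₀ + τ_data·x̄)/(τ₀+τ_data), with τ₀=1/σ₀² and τ_data=n/σ².
Here τ₀ = 1/33.0 = 0.030303 and τ_data = 23/99.5 = 0.231156, so τ_n = 0.261459.
Rearranging for μ₀: μ₀ = (μ_n·τ_n − τ_data·x̄)/τ₀ = (9.7715·0.261459 − 0.231156·11.0) / 0.030303 = 0.012131/0.030303 ≈ 0.4.

μ₀ = 0.4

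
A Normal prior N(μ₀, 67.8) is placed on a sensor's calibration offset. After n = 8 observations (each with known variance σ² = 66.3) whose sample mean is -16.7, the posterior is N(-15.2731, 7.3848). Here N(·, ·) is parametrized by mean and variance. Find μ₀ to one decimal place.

The posterior mean is a precision-weighted average: μ_n = (τ₀μ₀ + τ_data·x̄)/(τ₀+τ_data), with τ₀=1/σ₀² and τ_data=n/σ².
Here τ₀ = 1/67.8 = 0.014749 and τ_data = 8/66.3 = 0.120664, so τ_n = 0.135413.
Rearranging for μ₀: μ₀ = (μ_n·τ_n − τ_data·x̄)/τ₀ = (-15.2731·0.135413 − 0.120664·-16.7) / 0.014749 = -0.053087/0.014749 ≈ -3.6.

μ₀ = -3.6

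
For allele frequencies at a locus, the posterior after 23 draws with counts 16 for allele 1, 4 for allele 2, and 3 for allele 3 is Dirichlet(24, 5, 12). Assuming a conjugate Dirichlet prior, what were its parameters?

Dirichlet(8, 1, 9)

For a Dirichlet(α) prior with multinomial counts c, the posterior is Dirichlet(α + c) componentwise.
Subtract each count from the matching posterior parameter: 24−16=8, 5−4=1, 12−3=9.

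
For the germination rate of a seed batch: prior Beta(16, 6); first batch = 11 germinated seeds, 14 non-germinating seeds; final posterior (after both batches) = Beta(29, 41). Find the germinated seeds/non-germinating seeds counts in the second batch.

2 germinated seeds and 21 non-germinating seeds

Because Beta–binomial updating is additive in the counts, the combined data contributed (α_post−α_prior, β_post−β_prior) successes and failures.
Total across both batches: 29−16=13 germinated seeds, 41−6=35 non-germinating seeds.
Subtract the first batch: 13−11=2 germinated seeds and 35−14=21 non-germinating seeds.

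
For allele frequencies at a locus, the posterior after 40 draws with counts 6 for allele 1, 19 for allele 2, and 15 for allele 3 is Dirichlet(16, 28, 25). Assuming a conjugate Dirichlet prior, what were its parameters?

Dirichlet(10, 9, 10)

For a Dirichlet(α) prior with multinomial counts c, the posterior is Dirichlet(α + c) componentwise.
Subtract each count from the matching posterior parameter: 16−6=10, 28−19=9, 25−15=10.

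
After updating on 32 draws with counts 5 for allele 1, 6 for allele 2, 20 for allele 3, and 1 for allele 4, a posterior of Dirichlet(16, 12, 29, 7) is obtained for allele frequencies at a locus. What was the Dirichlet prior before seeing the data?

Dirichlet(11, 6, 9, 6)

For a Dirichlet(α) prior with multinomial counts c, the posterior is Dirichlet(α + c) componentwise.
Subtract each count from the matching posterior parameter: 16−5=11, 12−6=6, 29−20=9, 7−1=6.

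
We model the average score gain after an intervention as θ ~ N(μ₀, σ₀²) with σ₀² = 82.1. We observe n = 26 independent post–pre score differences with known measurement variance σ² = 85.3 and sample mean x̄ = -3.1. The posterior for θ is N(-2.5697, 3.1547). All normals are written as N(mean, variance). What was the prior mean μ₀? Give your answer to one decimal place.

The posterior mean is a precision-weighted average: μ_n = (τ₀μ₀ + τ_data·x̄)/(τ₀+τ_data), with τ₀=1/σ₀² and τ_data=n/σ².
Here τ₀ = 1/82.1 = 0.012180 and τ_data = 26/85.3 = 0.304807, so τ_n = 0.316987.
Rearranging for μ₀: μ₀ = (μ_n·τ_n − τ_data·x̄)/τ₀ = (-2.5697·0.316987 − 0.304807·-3.1) / 0.012180 = 0.130340/0.012180 ≈ 10.7.

μ₀ = 10.7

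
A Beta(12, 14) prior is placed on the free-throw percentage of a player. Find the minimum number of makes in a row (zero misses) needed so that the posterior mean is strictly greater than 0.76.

k = 33

After k makes and 0 misses the posterior is Beta(12+k, 14), with mean (12+k)/(12+14+k).
Set (12+k)/(26+k) > 0.76 and solve: k > (0.76·26 − 12)/(1 − 0.76) = 32.333.
The smallest integer exceeding 32.333 is 33, and checking k=33: (45)/(59) = 0.7627 > 0.76.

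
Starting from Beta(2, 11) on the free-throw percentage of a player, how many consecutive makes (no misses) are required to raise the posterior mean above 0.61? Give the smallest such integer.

k = 16

After k makes and 0 misses the posterior is Beta(2+k, 11), with mean (2+k)/(2+11+k).
Set (2+k)/(13+k) > 0.61 and solve: k > (0.61·13 − 2)/(1 − 0.61) = 15.205.
The smallest integer exceeding 15.205 is 16, and checking k=16: (18)/(29) = 0.6207 > 0.61.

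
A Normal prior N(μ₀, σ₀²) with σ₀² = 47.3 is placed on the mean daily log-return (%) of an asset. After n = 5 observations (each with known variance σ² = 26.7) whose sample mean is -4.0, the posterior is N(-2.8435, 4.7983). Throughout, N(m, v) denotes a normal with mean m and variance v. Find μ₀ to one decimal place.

With known observation variance, the Normal–Normal posterior has precision τ_n = τ₀ + n/σ² and mean μ_n = (τ₀μ₀ + (n/σ²)x̄)/τ_n.
Here τ₀ = 1/47.3 = 0.021142 and τ_data = 5/26.7 = 0.187266, so τ_n = 0.208408.
Rearranging for μ₀: μ₀ = (μ_n·τ_n − τ_data·x̄)/τ₀ = (-2.8435·0.208408 − 0.187266·-4.0) / 0.021142 = 0.156456/0.021142 ≈ 7.4.

μ₀ = 7.4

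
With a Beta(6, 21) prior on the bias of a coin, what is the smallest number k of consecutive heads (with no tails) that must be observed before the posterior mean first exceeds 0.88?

k = 149

After k heads and 0 tails the posterior is Beta(6+k, 21), with mean (6+k)/(6+21+k).
Set (6+k)/(27+k) > 0.88 and solve: k > (0.88·27 − 6)/(1 − 0.88) = 148.000.
The smallest integer exceeding 148.000 is 149, and checking k=149: (155)/(176) = 0.8807 > 0.88.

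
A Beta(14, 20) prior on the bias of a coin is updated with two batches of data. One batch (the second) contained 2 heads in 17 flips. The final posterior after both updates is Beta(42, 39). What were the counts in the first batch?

26 heads and 4 tails

Sequential conjugate updates are equivalent to a single update on the pooled data, so total successes = posterior α − prior α and total failures = posterior β − prior β.
Total across both batches: 42−14=28 heads, 39−20=19 tails.
Subtract the second batch: 28−2=26 heads and 19−15=4 tails.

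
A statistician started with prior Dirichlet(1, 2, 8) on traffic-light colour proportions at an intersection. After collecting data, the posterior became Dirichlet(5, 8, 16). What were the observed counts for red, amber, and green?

For a Dirichlet(α) prior with multinomial counts c, the posterior is Dirichlet(α + c) componentwise.
Counts are posterior − prior componentwise: 5−1=4, 8−2=6, 16−8=8.

counts (4, 6, 8)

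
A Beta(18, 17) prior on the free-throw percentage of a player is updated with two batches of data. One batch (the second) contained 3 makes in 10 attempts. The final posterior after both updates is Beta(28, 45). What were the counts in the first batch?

Sequential conjugate updates are equivalent to a single update on the pooled data, so total successes = posterior α − prior α and total failures = posterior β − prior β.
Total across both batches: 28−18=10 makes, 45−17=28 misses.
Subtract the second batch: 10−3=7 makes and 28−7=21 misses.

7 makes and 21 misses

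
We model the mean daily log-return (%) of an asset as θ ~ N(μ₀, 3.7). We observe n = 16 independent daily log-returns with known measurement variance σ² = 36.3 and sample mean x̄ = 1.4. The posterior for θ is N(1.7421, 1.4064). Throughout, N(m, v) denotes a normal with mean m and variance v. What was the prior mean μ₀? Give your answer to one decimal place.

With known observation variance, the Normal–Normal posterior has precision τ_n = τ₀ + n/σ² and mean μ_n = (τ₀μ₀ + (n/σ²)x̄)/τ_n.
Here τ₀ = 1/3.7 = 0.270270 and τ_data = 16/36.3 = 0.440771, so τ_n = 0.711041.
Rearranging for μ₀: μ₀ = (μ_n·τ_n − τ_data·x̄)/τ₀ = (1.7421·0.711041 − 0.440771·1.4) / 0.270270 = 0.621625/0.270270 ≈ 2.3.

μ₀ = 2.3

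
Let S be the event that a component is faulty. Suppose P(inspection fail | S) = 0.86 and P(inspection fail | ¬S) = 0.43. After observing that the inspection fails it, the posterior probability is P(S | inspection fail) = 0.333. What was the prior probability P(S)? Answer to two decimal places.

P(S) = 0.20

Bayes' rule in odds form gives O(S|E) = O(S)·[P(E|S)/P(E|¬S)], hence O(S) = O(S|E)/LR.
Posterior odds = 0.333/(1−0.333) = 0.4993. LR = 0.86/0.43 = 2.0000.
Prior odds = 0.4993/2.0000 = 0.2497, so P(S) = 0.2497/(1+0.2497) ≈ 0.20.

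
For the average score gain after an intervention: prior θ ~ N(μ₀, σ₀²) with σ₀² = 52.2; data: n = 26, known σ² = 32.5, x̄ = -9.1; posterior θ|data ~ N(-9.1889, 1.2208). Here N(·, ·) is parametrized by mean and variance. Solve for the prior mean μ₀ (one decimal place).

The posterior mean is a precision-weighted average: μ_n = (τ₀μ₀ + τ_data·x̄)/(τ₀+τ_data), with τ₀=1/σ₀² and τ_data=n/σ².
Here τ₀ = 1/52.2 = 0.019157 and τ_data = 26/32.5 = 0.800000, so τ_n = 0.819157.
Rearranging for μ₀: μ₀ = (μ_n·τ_n − τ_data·x̄)/τ₀ = (-9.1889·0.819157 − 0.800000·-9.1) / 0.019157 = -0.247152/0.019157 ≈ -12.9.

μ₀ = -12.9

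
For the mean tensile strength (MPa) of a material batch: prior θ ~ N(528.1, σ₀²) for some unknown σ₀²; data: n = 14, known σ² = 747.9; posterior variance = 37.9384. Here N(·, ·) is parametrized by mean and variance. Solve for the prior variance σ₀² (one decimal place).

σ₀² = 130.9

Posterior precision equals prior precision plus data precision: 1/σ_n² = 1/σ₀² + n/σ².
So 1/σ₀² = 1/37.9384 − 14/747.9 = 0.026359 − 0.018719 = 0.007640.
Hence σ₀² = 1/0.007640 ≈ 130.9.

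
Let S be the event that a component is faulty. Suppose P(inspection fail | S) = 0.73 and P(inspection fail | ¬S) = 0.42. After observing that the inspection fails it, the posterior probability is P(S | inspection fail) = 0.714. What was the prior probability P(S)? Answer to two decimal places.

P(S) = 0.59

In odds form, posterior odds = prior odds × likelihood ratio, so prior odds = posterior odds ÷ LR.
Posterior odds = 0.714/(1−0.714) = 2.4965. LR = 0.73/0.42 = 1.7381.
Prior odds = 2.4965/1.7381 = 1.4363, so P(S) = 1.4363/(1+1.4363) ≈ 0.59.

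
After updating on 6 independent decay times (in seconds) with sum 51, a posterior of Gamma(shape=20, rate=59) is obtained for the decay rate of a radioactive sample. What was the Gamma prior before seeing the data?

Gamma(shape=14, rate=8)

For an exponential likelihood with a Gamma(α, β) prior on the rate, n observations with total T give posterior Gamma(α+n, β+T).
So α = 20 − 6 = 14 and β = 59 − 51 = 8.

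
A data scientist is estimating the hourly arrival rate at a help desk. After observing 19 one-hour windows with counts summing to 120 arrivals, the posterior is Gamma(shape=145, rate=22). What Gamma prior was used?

Gamma–Poisson conjugacy: posterior shape = α + Σxᵢ, posterior rate = β + n.
So α = 145 − 120 = 25 and β = 22 − 19 = 3.

Gamma(shape=25, rate=3)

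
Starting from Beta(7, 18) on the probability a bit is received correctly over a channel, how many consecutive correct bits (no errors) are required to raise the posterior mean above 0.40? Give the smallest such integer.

After k correct bits and 0 errors the posterior is Beta(7+k, 18), with mean (7+k)/(7+18+k).
Set (7+k)/(25+k) > 0.40 and solve: k > (0.40·25 − 7)/(1 − 0.40) = 5.000.
The smallest integer exceeding 5.000 is 6.

k = 6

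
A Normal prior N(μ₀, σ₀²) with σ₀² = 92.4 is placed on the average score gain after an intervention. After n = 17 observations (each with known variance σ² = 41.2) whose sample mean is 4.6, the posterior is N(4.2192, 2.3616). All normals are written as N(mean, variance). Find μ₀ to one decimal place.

μ₀ = -10.3

The posterior mean is a precision-weighted average: μ_n = (τ₀μ₀ + τ_data·x̄)/(τ₀+τ_data), with τ₀=1/σ₀² and τ_data=n/σ².
Here τ₀ = 1/92.4 = 0.010823 and τ_data = 17/41.2 = 0.412621, so τ_n = 0.423444.
Rearranging for μ₀: μ₀ = (μ_n·τ_n − τ_data·x̄)/τ₀ = (4.2192·0.423444 − 0.412621·4.6) / 0.010823 = -0.111462/0.010823 ≈ -10.3.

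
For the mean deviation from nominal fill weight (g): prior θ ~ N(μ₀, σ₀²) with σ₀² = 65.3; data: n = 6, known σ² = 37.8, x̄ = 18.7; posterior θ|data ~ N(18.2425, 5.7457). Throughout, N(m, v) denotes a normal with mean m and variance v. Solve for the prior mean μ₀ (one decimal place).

With known observation variance, the Normal–Normal posterior has precision τ_n = τ₀ + n/σ² and mean μ_n = (τ₀μ₀ + (n/σ²)x̄)/τ_n.
Here τ₀ = 1/65.3 = 0.015314 and τ_data = 6/37.8 = 0.158730, so τ_n = 0.174044.
Rearranging for μ₀: μ₀ = (μ_n·τ_n − τ_data·x̄)/τ₀ = (18.2425·0.174044 − 0.158730·18.7) / 0.015314 = 0.206747/0.015314 ≈ 13.5.

μ₀ = 13.5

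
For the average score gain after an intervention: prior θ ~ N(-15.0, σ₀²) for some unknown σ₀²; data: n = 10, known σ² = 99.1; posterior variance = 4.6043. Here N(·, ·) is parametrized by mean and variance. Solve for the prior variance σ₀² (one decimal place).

Posterior precision equals prior precision plus data precision: 1/σ_n² = 1/σ₀² + n/σ².
So 1/σ₀² = 1/4.6043 − 10/99.1 = 0.217188 − 0.100908 = 0.116280.
Hence σ₀² = 1/0.116280 ≈ 8.6.

σ₀² = 8.6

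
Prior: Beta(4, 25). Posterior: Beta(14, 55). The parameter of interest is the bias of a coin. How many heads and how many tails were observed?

Under Beta–binomial conjugacy the posterior parameters are (α+s, β+f).
So s = 14 − 4 = 10 and f = 55 − 25 = 30.

10 heads and 30 tails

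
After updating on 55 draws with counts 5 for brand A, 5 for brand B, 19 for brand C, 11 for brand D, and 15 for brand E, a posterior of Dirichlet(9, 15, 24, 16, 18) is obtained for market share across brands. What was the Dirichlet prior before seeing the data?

For a Dirichlet(α) prior with multinomial counts c, the posterior is Dirichlet(α + c) componentwise.
Subtract each count from the matching posterior parameter: 9−5=4, 15−5=10, 24−19=5, 16−11=5, 18−15=3.

Dirichlet(4, 10, 5, 5, 3)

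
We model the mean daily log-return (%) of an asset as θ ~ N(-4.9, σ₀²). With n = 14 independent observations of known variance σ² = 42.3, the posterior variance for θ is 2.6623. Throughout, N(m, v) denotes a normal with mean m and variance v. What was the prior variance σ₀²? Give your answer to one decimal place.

σ₀² = 22.4

Posterior precision equals prior precision plus data precision: 1/σ_n² = 1/σ₀² + n/σ².
So 1/σ₀² = 1/2.6623 − 14/42.3 = 0.375615 − 0.330969 = 0.044646.
Hence σ₀² = 1/0.044646 ≈ 22.4.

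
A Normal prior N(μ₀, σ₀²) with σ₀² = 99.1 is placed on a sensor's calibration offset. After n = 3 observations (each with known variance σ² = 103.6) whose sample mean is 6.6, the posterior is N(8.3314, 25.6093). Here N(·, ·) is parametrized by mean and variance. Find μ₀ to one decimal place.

μ₀ = 13.3

The posterior mean is a precision-weighted average: μ_n = (τ₀μ₀ + τ_data·x̄)/(τ₀+τ_data), with τ₀=1/σ₀² and τ_data=n/σ².
Here τ₀ = 1/99.1 = 0.010091 and τ_data = 3/103.6 = 0.028958, so τ_n = 0.039049.
Rearranging for μ₀: μ₀ = (μ_n·τ_n − τ_data·x̄)/τ₀ = (8.3314·0.039049 − 0.028958·6.6) / 0.010091 = 0.134210/0.010091 ≈ 13.3.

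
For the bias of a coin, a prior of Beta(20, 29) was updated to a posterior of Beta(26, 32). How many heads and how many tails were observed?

6 heads and 3 tails

A Beta(a, b) prior with s successes and f failures in binomial data gives a Beta(a+s, b+f) posterior.
So s = 26 − 20 = 6 and f = 32 − 29 = 3.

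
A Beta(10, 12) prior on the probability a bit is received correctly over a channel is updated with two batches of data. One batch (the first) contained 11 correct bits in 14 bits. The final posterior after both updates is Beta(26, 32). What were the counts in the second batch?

Sequential conjugate updates are equivalent to a single update on the pooled data, so total successes = posterior α − prior α and total failures = posterior β − prior β.
Total across both batches: 26−10=16 correct bits, 32−12=20 errors.
Subtract the first batch: 16−11=5 correct bits and 20−3=17 errors.

5 correct bits and 17 errors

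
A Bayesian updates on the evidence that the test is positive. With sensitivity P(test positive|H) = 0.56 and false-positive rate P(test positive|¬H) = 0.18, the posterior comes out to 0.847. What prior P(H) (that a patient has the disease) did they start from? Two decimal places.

P(H) = 0.64

In odds form, posterior odds = prior odds × likelihood ratio, so prior odds = posterior odds ÷ LR.
Posterior odds = 0.847/(1−0.847) = 5.5359. LR = 0.56/0.18 = 3.1111.
Prior odds = 5.5359/3.1111 = 1.7794, so P(H) = 1.7794/(1+1.7794) ≈ 0.64.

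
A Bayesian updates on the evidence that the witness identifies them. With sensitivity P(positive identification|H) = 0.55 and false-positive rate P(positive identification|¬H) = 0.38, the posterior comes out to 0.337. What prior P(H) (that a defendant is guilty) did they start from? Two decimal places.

P(H) = 0.26

In odds form, posterior odds = prior odds × likelihood ratio, so prior odds = posterior odds ÷ LR.
Posterior odds = 0.337/(1−0.337) = 0.5083. LR = 0.55/0.38 = 1.4474.
Prior odds = 0.5083/1.4474 = 0.3512, so P(H) = 0.3512/(1+0.3512) ≈ 0.26.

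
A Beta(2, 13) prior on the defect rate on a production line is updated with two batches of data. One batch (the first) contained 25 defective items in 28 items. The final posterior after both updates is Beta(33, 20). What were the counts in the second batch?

Because Beta–binomial updating is additive in the counts, the combined data contributed (α_post−α_prior, β_post−β_prior) successes and failures.
Total across both batches: 33−2=31 defective items, 20−13=7 good items.
Subtract the first batch: 31−25=6 defective items and 7−3=4 good items.

6 defective items and 4 good items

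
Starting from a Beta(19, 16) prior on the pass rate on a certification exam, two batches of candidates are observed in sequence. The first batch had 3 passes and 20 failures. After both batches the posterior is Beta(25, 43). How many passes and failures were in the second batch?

Sequential conjugate updates are equivalent to a single update on the pooled data, so total successes = posterior α − prior α and total failures = posterior β − prior β.
Total across both batches: 25−19=6 passes, 43−16=27 failures.
Subtract the first batch: 6−3=3 passes and 27−20=7 failures.

3 passes and 7 failures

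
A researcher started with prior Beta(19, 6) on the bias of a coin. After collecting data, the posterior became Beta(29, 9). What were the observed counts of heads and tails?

A Beta(α, β) prior with s successes and f failures in binomial data gives a Beta(α+s, β+f) posterior.
Match parameters: s=29−19=10, f=9−6=3.

10 heads and 3 tails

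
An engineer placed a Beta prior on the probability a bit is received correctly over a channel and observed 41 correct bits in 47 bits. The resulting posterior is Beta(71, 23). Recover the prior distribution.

Beta is conjugate to the binomial likelihood: posterior = Beta(α+s, β+f).
So α = 71 − 41 = 30 and β = 23 − 6 = 17.

Beta(30, 17)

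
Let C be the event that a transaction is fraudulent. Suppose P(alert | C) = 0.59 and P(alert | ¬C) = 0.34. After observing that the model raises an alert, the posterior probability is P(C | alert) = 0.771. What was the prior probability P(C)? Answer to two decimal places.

P(C) = 0.66

In odds form, posterior odds = prior odds × likelihood ratio, so prior odds = posterior odds ÷ LR.
Posterior odds = 0.771/(1−0.771) = 3.3668. LR = 0.59/0.34 = 1.7353.
Prior odds = 3.3668/1.7353 = 1.9402, so P(C) = 1.9402/(1+1.9402) ≈ 0.66.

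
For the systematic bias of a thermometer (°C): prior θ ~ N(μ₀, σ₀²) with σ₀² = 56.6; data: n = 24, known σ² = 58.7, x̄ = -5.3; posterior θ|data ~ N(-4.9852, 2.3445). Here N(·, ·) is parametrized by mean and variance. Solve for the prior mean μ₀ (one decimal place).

With known observation variance, the Normal–Normal posterior has precision τ_n = τ₀ + n/σ² and mean μ_n = (τ₀μ₀ + (n/σ²)x̄)/τ_n.
Here τ₀ = 1/56.6 = 0.017668 and τ_data = 24/58.7 = 0.408859, so τ_n = 0.426527.
Rearranging for μ₀: μ₀ = (μ_n·τ_n − τ_data·x̄)/τ₀ = (-4.9852·0.426527 − 0.408859·-5.3) / 0.017668 = 0.040630/0.017668 ≈ 2.3.

μ₀ = 2.3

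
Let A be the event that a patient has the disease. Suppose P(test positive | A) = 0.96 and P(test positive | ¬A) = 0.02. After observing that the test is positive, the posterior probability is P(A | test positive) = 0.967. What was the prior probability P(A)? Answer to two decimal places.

P(A) = 0.38

In odds form, posterior odds = prior odds × likelihood ratio, so prior odds = posterior odds ÷ LR.
Posterior odds = 0.967/(1−0.967) = 29.3030. LR = 0.96/0.02 = 48.0000.
Prior odds = 29.3030/48.0000 = 0.6105, so P(A) = 0.6105/(1+0.6105) ≈ 0.38.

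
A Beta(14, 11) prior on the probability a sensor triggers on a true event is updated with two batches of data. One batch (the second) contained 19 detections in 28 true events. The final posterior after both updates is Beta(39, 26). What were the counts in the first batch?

6 detections and 6 misses

Because Beta–binomial updating is additive in the counts, the combined data contributed (α_post−α_prior, β_post−β_prior) successes and failures.
Total across both batches: 39−14=25 detections, 26−11=15 misses.
Subtract the second batch: 25−19=6 detections and 15−9=6 misses.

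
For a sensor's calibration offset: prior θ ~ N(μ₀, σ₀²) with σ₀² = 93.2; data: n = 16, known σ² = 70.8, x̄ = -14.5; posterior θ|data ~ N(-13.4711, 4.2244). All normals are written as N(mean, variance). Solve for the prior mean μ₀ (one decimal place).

μ₀ = 8.2

The posterior mean is a precision-weighted average: μ_n = (τ₀μ₀ + τ_data·x̄)/(τ₀+τ_data), with τ₀=1/σ₀² and τ_data=n/σ².
Here τ₀ = 1/93.2 = 0.010730 and τ_data = 16/70.8 = 0.225989, so τ_n = 0.236719.
Rearranging for μ₀: μ₀ = (μ_n·τ_n − τ_data·x̄)/τ₀ = (-13.4711·0.236719 − 0.225989·-14.5) / 0.010730 = 0.087975/0.010730 ≈ 8.2.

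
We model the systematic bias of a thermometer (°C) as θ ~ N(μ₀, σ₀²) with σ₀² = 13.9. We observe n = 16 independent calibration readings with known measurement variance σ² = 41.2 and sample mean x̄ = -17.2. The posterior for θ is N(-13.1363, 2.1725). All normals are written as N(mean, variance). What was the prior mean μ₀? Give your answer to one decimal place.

μ₀ = 8.8

With known observation variance, the Normal–Normal posterior has precision τ_n = τ₀ + n/σ² and mean μ_n = (τ₀μ₀ + (n/σ²)x̄)/τ_n.
Here τ₀ = 1/13.9 = 0.071942 and τ_data = 16/41.2 = 0.388350, so τ_n = 0.460292.
Rearranging for μ₀: μ₀ = (μ_n·τ_n − τ_data·x̄)/τ₀ = (-13.1363·0.460292 − 0.388350·-17.2) / 0.071942 = 0.633086/0.071942 ≈ 8.8.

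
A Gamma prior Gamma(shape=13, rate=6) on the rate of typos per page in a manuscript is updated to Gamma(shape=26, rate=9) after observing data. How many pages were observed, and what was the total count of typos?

Gamma–Poisson conjugacy: posterior shape = α + Σxᵢ, posterior rate = β + n.
Matching: Σxᵢ = 26 − 13 = 13 and n = 9 − 6 = 3.

n = 3 pages with total 13 typos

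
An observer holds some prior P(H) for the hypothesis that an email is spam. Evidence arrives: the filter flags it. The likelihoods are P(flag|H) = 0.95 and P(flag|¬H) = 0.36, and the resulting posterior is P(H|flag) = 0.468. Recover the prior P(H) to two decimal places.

P(H) = 0.25

Bayes' rule in odds form gives O(H|E) = O(H)·[P(E|H)/P(E|¬H)], hence O(H) = O(H|E)/LR.
Posterior odds = 0.468/(1−0.468) = 0.8797. LR = 0.95/0.36 = 2.6389.
Prior odds = 0.8797/2.6389 = 0.3334, so P(H) = 0.3334/(1+0.3334) ≈ 0.25.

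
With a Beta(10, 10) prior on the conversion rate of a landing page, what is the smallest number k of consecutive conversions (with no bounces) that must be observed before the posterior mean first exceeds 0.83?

After k conversions and 0 bounces the posterior is Beta(10+k, 10), with mean (10+k)/(10+10+k).
Set (10+k)/(20+k) > 0.83 and solve: k > (0.83·20 − 10)/(1 − 0.83) = 38.824.
The smallest integer exceeding 38.824 is 39, and checking k=39: (49)/(59) = 0.8305 > 0.83.

k = 39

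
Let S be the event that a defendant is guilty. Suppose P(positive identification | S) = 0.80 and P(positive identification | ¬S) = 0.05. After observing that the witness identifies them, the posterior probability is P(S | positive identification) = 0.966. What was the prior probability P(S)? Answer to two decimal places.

Bayes' rule in odds form gives O(S|E) = O(S)·[P(E|S)/P(E|¬S)], hence O(S) = O(S|E)/LR.
Posterior odds = 0.966/(1−0.966) = 28.4118. LR = 0.80/0.05 = 16.0000.
Prior odds = 28.4118/16.0000 = 1.7757, so P(S) = 1.7757/(1+1.7757) ≈ 0.64.

P(S) = 0.64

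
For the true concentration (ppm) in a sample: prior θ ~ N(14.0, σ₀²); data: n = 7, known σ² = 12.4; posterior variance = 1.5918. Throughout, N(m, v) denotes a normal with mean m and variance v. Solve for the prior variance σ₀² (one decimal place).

σ₀² = 15.7

Posterior precision equals prior precision plus data precision: 1/σ_n² = 1/σ₀² + n/σ².
So 1/σ₀² = 1/1.5918 − 7/12.4 = 0.628220 − 0.564516 = 0.063704.
Hence σ₀² = 1/0.063704 ≈ 15.7.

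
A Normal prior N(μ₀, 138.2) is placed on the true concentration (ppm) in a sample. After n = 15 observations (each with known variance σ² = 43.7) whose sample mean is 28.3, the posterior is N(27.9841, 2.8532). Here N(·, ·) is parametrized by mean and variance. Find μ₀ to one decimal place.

The posterior mean is a precision-weighted average: μ_n = (τ₀μ₀ + τ_data·x̄)/(τ₀+τ_data), with τ₀=1/σ₀² and τ_data=n/σ².
Here τ₀ = 1/138.2 = 0.007236 and τ_data = 15/43.7 = 0.343249, so τ_n = 0.350485.
Rearranging for μ₀: μ₀ = (μ_n·τ_n − τ_data·x̄)/τ₀ = (27.9841·0.350485 − 0.343249·28.3) / 0.007236 = 0.094061/0.007236 ≈ 13.0.

μ₀ = 13.0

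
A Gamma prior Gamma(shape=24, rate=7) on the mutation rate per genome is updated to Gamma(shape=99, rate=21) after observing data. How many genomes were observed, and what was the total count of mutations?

A Gamma(α, β) prior (rate parametrization) on a Poisson rate with n observations summing to S gives posterior Gamma(α+S, β+n).
Matching: Σxᵢ = 99 − 24 = 75 and n = 21 − 7 = 14.

n = 14 genomes with total 75 mutations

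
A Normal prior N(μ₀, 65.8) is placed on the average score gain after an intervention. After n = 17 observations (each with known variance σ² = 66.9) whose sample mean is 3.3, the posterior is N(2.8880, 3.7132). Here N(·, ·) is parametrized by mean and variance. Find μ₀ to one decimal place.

μ₀ = -4.0

With known observation variance, the Normal–Normal posterior has precision τ_n = τ₀ + n/σ² and mean μ_n = (τ₀μ₀ + (n/σ²)x̄)/τ_n.
Here τ₀ = 1/65.8 = 0.015198 and τ_data = 17/66.9 = 0.254111, so τ_n = 0.269309.
Rearranging for μ₀: μ₀ = (μ_n·τ_n − τ_data·x̄)/τ₀ = (2.8880·0.269309 − 0.254111·3.3) / 0.015198 = -0.060802/0.015198 ≈ -4.0.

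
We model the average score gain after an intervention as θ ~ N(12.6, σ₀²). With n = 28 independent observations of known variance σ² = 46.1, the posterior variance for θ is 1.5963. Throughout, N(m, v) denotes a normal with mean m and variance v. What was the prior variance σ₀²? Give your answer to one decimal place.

For the Normal–Normal model with known σ², precisions add: τ_n = τ₀ + n/σ².
So 1/σ₀² = 1/1.5963 − 28/46.1 = 0.626449 − 0.607375 = 0.019074.
Hence σ₀² = 1/0.019074 ≈ 52.4.

σ₀² = 52.4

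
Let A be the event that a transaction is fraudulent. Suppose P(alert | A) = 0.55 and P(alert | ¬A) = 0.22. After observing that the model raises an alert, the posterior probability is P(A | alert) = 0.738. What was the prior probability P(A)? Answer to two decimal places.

Bayes' rule in odds form gives O(A|E) = O(A)·[P(E|A)/P(E|¬A)], hence O(A) = O(A|E)/LR.
Posterior odds = 0.738/(1−0.738) = 2.8168. LR = 0.55/0.22 = 2.5000.
Prior odds = 2.8168/2.5000 = 1.1267, so P(A) = 1.1267/(1+1.1267) ≈ 0.53.

P(A) = 0.53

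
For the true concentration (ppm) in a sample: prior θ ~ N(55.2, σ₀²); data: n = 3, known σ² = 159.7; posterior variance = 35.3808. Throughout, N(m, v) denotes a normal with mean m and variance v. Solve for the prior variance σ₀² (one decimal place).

σ₀² = 105.5

Posterior precision equals prior precision plus data precision: 1/σ_n² = 1/σ₀² + n/σ².
So 1/σ₀² = 1/35.3808 − 3/159.7 = 0.028264 − 0.018785 = 0.009479.
Hence σ₀² = 1/0.009479 ≈ 105.5.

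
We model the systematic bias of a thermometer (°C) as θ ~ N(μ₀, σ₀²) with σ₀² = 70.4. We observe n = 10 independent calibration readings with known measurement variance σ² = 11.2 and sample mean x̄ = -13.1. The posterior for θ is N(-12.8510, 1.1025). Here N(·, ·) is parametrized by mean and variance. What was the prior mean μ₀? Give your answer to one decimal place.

μ₀ = 2.8

With known observation variance, the Normal–Normal posterior has precision τ_n = τ₀ + n/σ² and mean μ_n = (τ₀μ₀ + (n/σ²)x̄)/τ_n.
Here τ₀ = 1/70.4 = 0.014205 and τ_data = 10/11.2 = 0.892857, so τ_n = 0.907062.
Rearranging for μ₀: μ₀ = (μ_n·τ_n − τ_data·x̄)/τ₀ = (-12.8510·0.907062 − 0.892857·-13.1) / 0.014205 = 0.039773/0.014205 ≈ 2.8.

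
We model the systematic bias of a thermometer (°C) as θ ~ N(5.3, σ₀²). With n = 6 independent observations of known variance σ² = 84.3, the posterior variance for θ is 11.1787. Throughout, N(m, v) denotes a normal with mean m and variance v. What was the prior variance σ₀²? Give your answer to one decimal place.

σ₀² = 54.7

For the Normal–Normal model with known σ², precisions add: τ_n = τ₀ + n/σ².
So 1/σ₀² = 1/11.1787 − 6/84.3 = 0.089456 − 0.071174 = 0.018282.
Hence σ₀² = 1/0.018282 ≈ 54.7.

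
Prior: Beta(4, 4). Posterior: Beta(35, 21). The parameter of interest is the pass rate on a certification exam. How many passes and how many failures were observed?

31 passes and 17 failures

A Beta(a, b) prior with s successes and f failures in binomial data gives a Beta(a+s, b+f) posterior.
Match parameters: s=35−4=31, f=21−4=17.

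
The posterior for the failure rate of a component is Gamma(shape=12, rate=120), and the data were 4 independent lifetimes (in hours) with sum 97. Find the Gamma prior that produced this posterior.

Gamma(shape=8, rate=23)

For an exponential likelihood with a Gamma(α, β) prior on the rate, n observations with total T give posterior Gamma(α+n, β+T).
So α = 12 − 4 = 8 and β = 120 − 97 = 23.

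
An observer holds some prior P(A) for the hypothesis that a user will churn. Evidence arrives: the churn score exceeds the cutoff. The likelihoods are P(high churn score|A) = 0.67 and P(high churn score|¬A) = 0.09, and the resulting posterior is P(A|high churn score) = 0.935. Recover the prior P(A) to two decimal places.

Bayes' rule in odds form gives O(A|E) = O(A)·[P(E|A)/P(E|¬A)], hence O(A) = O(A|E)/LR.
Posterior odds = 0.935/(1−0.935) = 14.3846. LR = 0.67/0.09 = 7.4444.
Prior odds = 14.3846/7.4444 = 1.9323, so P(A) = 1.9323/(1+1.9323) ≈ 0.66.

P(A) = 0.66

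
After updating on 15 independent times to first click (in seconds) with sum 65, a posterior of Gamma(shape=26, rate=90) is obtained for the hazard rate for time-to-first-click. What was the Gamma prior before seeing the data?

For an exponential likelihood with a Gamma(α, β) prior on the rate, n observations with total T give posterior Gamma(α+n, β+T).
So α = 26 − 15 = 11 and β = 90 − 65 = 25.

Gamma(shape=11, rate=25)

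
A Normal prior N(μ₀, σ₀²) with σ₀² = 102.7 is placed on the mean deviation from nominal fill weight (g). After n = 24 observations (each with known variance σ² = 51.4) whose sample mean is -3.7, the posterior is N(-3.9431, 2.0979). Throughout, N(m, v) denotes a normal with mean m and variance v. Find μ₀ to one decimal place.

μ₀ = -15.6

The posterior mean is a precision-weighted average: μ_n = (τ₀μ₀ + τ_data·x̄)/(τ₀+τ_data), with τ₀=1/σ₀² and τ_data=n/σ².
Here τ₀ = 1/102.7 = 0.009737 and τ_data = 24/51.4 = 0.466926, so τ_n = 0.476663.
Rearranging for μ₀: μ₀ = (μ_n·τ_n − τ_data·x̄)/τ₀ = (-3.9431·0.476663 − 0.466926·-3.7) / 0.009737 = -0.151904/0.009737 ≈ -15.6.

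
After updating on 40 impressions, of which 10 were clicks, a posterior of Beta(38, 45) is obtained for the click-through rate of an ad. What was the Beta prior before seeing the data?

Beta(28, 15)

A Beta(α, β) prior with s successes and f failures in binomial data gives a Beta(α+s, β+f) posterior.
Subtract the data counts: 38−10=28, 45−30=15.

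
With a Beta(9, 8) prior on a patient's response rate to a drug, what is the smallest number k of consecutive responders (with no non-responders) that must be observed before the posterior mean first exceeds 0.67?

k = 8

After k responders and 0 non-responders the posterior is Beta(9+k, 8), with mean (9+k)/(9+8+k).
Set (9+k)/(17+k) > 0.67 and solve: k > (0.67·17 − 9)/(1 − 0.67) = 7.242.
The smallest integer exceeding 7.242 is 8, and checking k=8: (17)/(25) = 0.6800 > 0.67.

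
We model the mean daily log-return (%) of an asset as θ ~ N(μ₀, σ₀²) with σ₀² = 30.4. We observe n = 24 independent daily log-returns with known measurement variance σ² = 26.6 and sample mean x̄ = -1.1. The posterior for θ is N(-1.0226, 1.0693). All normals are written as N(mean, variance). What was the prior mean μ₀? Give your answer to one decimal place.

μ₀ = 1.1

The posterior mean is a precision-weighted average: μ_n = (τ₀μ₀ + τ_data·x̄)/(τ₀+τ_data), with τ₀=1/σ₀² and τ_data=n/σ².
Here τ₀ = 1/30.4 = 0.032895 and τ_data = 24/26.6 = 0.902256, so τ_n = 0.935151.
Rearranging for μ₀: μ₀ = (μ_n·τ_n − τ_data·x̄)/τ₀ = (-1.0226·0.935151 − 0.902256·-1.1) / 0.032895 = 0.036196/0.032895 ≈ 1.1.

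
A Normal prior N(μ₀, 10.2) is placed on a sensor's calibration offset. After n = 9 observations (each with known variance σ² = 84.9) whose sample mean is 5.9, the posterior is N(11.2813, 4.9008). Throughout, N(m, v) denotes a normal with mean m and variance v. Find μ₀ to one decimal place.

μ₀ = 17.1

The posterior mean is a precision-weighted average: μ_n = (τ₀μ₀ + τ_data·x̄)/(τ₀+τ_data), with τ₀=1/σ₀² and τ_data=n/σ².
Here τ₀ = 1/10.2 = 0.098039 and τ_data = 9/84.9 = 0.106007, so τ_n = 0.204046.
Rearranging for μ₀: μ₀ = (μ_n·τ_n − τ_data·x̄)/τ₀ = (11.2813·0.204046 − 0.106007·5.9) / 0.098039 = 1.676463/0.098039 ≈ 17.1.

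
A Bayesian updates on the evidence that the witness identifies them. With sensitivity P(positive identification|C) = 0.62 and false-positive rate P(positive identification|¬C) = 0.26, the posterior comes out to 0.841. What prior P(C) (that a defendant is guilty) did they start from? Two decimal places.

P(C) = 0.69

In odds form, posterior odds = prior odds × likelihood ratio, so prior odds = posterior odds ÷ LR.
Posterior odds = 0.841/(1−0.841) = 5.2893. LR = 0.62/0.26 = 2.3846.
Prior odds = 5.2893/2.3846 = 2.2181, so P(C) = 2.2181/(1+2.2181) ≈ 0.69.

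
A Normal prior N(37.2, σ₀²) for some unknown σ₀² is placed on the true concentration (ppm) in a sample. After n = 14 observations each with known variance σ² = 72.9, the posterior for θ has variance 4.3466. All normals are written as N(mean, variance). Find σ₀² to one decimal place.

σ₀² = 26.3

For the Normal–Normal model with known σ², precisions add: τ_n = τ₀ + n/σ².
So 1/σ₀² = 1/4.3466 − 14/72.9 = 0.230065 − 0.192044 = 0.038021.
Hence σ₀² = 1/0.038021 ≈ 26.3.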